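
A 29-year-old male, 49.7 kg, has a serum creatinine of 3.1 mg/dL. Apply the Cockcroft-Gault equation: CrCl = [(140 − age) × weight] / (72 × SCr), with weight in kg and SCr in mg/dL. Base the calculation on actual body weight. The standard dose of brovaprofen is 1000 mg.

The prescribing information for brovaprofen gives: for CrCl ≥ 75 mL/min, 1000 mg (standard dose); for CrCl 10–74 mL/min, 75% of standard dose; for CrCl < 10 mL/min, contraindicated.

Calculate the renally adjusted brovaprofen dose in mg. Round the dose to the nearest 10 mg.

CrCl = (140 − 29) × 49.7 / (72 × 3.1) = 5516.7 / 223.20 ≈ 24.7 mL/min
CrCl ≈ 25 mL/min → bracket 10–74 mL/min.
75% of 1000 mg = 750 mg

750 mg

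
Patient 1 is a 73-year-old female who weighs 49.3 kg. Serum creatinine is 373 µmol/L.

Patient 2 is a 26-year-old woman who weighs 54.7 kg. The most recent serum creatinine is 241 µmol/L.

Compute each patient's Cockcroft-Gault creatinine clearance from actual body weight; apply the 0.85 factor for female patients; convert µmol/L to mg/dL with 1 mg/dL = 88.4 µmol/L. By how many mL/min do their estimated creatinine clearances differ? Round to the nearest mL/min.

Patient 1: SCr = 373 / 88.4 = 4.219 mg/dL
Patient 1: CrCl = (140 − 73) × 49.3 / (72 × 4.219) × 0.85 = 3303.1 / 303.77 × 0.85 ≈ 9.2 mL/min
Patient 2: SCr = 241 / 88.4 = 2.726 mg/dL
Patient 2: CrCl = (140 − 26) × 54.7 / (72 × 2.726) × 0.85 = 6235.8 / 196.27 × 0.85 ≈ 27.0 mL/min
|9.2 − 27.0| = 17.8 mL/min

18 mL/min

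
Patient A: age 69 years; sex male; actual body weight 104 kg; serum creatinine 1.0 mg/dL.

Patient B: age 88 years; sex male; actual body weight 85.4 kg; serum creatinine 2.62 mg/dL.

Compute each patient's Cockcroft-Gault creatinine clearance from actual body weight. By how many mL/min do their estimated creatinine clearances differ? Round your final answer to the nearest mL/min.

Patient A: CrCl = (140 − 69) × 104 / (72 × 1) = 7384.0 / 72.00 ≈ 102.6 mL/min
Patient B: CrCl = (140 − 88) × 85.4 / (72 × 2.62) = 4440.8 / 188.64 ≈ 23.5 mL/min
|102.6 − 23.5| = 79.1 mL/min

79 mL/min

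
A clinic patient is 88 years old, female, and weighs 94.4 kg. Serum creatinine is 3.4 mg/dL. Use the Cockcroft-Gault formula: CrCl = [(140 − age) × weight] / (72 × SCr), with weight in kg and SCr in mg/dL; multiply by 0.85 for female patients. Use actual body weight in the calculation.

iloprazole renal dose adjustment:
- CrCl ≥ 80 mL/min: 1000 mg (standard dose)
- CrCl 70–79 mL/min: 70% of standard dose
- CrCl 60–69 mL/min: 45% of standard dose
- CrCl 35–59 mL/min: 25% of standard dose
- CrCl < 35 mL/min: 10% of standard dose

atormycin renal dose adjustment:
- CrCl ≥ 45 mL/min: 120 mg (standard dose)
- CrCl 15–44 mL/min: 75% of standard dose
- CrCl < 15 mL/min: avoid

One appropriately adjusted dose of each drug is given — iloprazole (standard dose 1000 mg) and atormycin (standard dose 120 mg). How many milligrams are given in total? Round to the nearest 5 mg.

CrCl = (140 − 88) × 94.4 / (72 × 3.4) × 0.85 = 4908.8 / 244.80 × 0.85 ≈ 17.0 mL/min
CrCl ≈ 17 mL/min.
iloprazole: < 35 mL/min → 10% of 1000 mg = 100 mg.
atormycin: 15–44 mL/min → 75% of 120 mg = 90 mg.
Total = 100 + 90 = 190 mg.

190 mg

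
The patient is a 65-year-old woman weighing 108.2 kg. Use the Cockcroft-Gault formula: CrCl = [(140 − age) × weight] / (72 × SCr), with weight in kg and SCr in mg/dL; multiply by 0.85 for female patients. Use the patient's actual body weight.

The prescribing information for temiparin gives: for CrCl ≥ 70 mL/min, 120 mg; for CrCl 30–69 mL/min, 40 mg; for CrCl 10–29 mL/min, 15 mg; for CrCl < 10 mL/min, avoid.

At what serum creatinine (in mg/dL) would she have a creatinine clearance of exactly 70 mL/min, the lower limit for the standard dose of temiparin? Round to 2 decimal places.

Standard dose requires CrCl ≥ 70 mL/min.
Set (140 − 65) × 108.2 × 0.85 / (72 × SCr) = 70
SCr = (140 − 65) × 108.2 × 0.85 / (72 × 70) = 1.369 mg/dL

1.37 mg/dL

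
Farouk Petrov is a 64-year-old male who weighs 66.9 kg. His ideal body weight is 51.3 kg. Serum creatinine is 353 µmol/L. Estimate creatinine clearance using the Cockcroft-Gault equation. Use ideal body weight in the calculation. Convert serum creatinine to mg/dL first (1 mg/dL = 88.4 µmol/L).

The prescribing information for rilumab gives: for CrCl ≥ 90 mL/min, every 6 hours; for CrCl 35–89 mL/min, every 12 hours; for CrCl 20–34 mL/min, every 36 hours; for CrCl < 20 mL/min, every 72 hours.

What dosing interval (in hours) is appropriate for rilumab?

every 72 hours

SCr = 353 / 88.4 = 3.993 mg/dL
CrCl = (140 − 64) × 51.3 / (72 × 3.993) = 3898.8 / 287.50 ≈ 13.6 mL/min
CrCl ≈ 14 mL/min → bracket < 20 mL/min → every 72 hours.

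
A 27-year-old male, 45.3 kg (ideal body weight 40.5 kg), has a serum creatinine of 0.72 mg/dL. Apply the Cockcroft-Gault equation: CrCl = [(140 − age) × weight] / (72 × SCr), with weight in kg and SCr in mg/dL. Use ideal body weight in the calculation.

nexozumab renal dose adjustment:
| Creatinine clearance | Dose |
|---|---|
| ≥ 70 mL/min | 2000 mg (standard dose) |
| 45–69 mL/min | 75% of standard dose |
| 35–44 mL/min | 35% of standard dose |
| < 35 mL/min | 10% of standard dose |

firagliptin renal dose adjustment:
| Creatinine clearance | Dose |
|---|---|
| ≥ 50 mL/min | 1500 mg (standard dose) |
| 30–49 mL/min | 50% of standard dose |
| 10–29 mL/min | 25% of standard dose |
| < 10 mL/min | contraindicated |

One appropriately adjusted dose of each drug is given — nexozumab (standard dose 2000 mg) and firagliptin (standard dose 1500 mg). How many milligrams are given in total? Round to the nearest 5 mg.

3500 mg

CrCl = (140 − 27) × 40.5 / (72 × 0.72) = 4576.5 / 51.84 ≈ 88.3 mL/min
CrCl ≈ 88 mL/min.
nexozumab: ≥ 70 mL/min → 100% of 2000 mg = 2000 mg.
firagliptin: ≥ 50 mL/min → 100% of 1500 mg = 1500 mg.
Total = 2000 + 1500 = 3500 mg.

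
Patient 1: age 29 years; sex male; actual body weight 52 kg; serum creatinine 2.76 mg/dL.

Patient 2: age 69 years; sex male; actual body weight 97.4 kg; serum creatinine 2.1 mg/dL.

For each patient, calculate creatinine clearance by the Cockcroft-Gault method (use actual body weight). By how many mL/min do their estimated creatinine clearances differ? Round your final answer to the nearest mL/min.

Patient 1: CrCl = (140 − 29) × 52 / (72 × 2.76) = 5772.0 / 198.72 ≈ 29.0 mL/min
Patient 2: CrCl = (140 − 69) × 97.4 / (72 × 2.1) = 6915.4 / 151.20 ≈ 45.7 mL/min
|29.0 − 45.7| = 16.7 mL/min

17 mL/min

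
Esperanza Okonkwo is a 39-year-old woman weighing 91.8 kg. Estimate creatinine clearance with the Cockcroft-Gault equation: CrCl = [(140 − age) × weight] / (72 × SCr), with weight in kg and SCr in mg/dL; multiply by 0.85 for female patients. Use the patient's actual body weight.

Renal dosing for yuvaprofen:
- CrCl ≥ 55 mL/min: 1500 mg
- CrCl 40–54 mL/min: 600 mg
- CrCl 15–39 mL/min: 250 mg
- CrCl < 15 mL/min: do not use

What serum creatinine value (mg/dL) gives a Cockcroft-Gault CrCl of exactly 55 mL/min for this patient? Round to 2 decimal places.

Standard dose requires CrCl ≥ 55 mL/min.
Set (140 − 39) × 91.8 × 0.85 / (72 × SCr) = 55
SCr = (140 − 39) × 91.8 × 0.85 / (72 × 55) = 1.990 mg/dL

1.99 mg/dL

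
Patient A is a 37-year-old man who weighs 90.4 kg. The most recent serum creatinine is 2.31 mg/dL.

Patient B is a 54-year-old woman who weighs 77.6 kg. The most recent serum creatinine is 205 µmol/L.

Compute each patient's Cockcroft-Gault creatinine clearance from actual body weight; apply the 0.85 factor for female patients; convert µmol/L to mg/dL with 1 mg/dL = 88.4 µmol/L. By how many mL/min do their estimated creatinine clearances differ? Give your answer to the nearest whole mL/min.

Patient A: CrCl = (140 − 37) × 90.4 / (72 × 2.31) = 9311.2 / 166.32 ≈ 56.0 mL/min
Patient B: SCr = 205 / 88.4 = 2.319 mg/dL
Patient B: CrCl = (140 − 54) × 77.6 / (72 × 2.319) × 0.85 = 6673.6 / 166.97 × 0.85 ≈ 34.0 mL/min
|56.0 − 34.0| = 22.0 mL/min

22 mL/min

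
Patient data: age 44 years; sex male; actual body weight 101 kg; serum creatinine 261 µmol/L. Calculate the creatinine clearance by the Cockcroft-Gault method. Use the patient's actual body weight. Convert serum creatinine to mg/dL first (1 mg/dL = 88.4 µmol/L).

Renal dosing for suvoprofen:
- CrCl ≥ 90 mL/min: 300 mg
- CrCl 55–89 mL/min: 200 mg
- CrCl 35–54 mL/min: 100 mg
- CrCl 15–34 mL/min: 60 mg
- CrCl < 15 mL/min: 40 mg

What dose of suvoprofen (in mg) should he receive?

SCr = 261 / 88.4 = 2.952 mg/dL
CrCl = (140 − 44) × 101 / (72 × 2.952) = 9696.0 / 212.54 ≈ 45.6 mL/min
CrCl ≈ 46 mL/min → bracket 35–54 mL/min.
Dose for this bracket: 100 mg.

100 mg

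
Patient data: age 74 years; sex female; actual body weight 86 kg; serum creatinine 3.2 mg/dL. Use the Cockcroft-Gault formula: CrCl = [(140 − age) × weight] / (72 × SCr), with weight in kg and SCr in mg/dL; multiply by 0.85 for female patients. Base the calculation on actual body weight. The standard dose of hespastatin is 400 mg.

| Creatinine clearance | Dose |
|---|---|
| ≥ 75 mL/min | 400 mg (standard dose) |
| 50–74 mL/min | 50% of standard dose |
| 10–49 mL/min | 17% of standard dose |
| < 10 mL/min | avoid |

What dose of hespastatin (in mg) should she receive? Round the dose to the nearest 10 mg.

CrCl = (140 − 74) × 86 / (72 × 3.2) × 0.85 = 5676.0 / 230.40 × 0.85 ≈ 20.9 mL/min
CrCl ≈ 21 mL/min → bracket 10–49 mL/min.
17% of 400 mg = 68 mg → 70 mg

70 mg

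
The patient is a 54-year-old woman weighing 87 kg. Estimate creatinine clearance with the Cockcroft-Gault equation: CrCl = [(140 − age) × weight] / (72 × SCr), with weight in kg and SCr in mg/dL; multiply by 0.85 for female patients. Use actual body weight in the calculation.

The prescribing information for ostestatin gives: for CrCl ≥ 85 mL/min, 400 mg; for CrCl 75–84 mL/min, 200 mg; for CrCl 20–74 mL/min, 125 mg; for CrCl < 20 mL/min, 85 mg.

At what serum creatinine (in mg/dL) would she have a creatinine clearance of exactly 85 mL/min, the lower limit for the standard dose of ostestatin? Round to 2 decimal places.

1.04 mg/dL

Standard dose requires CrCl ≥ 85 mL/min.
Set (140 − 54) × 87 × 0.85 / (72 × SCr) = 85
SCr = (140 − 54) × 87 × 0.85 / (72 × 85) = 1.039 mg/dL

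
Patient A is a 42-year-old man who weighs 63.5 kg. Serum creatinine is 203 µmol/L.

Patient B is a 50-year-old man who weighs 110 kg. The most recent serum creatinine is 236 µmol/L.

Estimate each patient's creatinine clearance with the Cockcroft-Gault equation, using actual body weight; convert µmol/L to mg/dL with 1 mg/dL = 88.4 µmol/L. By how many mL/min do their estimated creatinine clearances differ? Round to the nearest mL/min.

14 mL/min

Patient A: SCr = 203 / 88.4 = 2.296 mg/dL
Patient A: CrCl = (140 − 42) × 63.5 / (72 × 2.296) = 6223.0 / 165.31 ≈ 37.6 mL/min
Patient B: SCr = 236 / 88.4 = 2.67 mg/dL
Patient B: CrCl = (140 − 50) × 110 / (72 × 2.67) = 9900.0 / 192.24 ≈ 51.5 mL/min
|37.6 − 51.5| = 13.9 mL/min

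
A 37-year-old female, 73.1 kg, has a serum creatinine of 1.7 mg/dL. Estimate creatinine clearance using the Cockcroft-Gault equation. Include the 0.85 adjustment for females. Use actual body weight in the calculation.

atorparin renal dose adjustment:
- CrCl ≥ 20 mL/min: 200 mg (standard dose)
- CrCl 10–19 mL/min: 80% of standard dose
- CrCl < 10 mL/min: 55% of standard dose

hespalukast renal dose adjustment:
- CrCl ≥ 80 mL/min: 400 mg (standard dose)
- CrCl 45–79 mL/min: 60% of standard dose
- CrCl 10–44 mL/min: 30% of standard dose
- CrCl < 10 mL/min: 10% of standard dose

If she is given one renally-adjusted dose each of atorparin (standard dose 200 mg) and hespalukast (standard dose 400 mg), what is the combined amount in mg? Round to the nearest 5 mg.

440 mg

CrCl = (140 − 37) × 73.1 / (72 × 1.7) × 0.85 = 7529.3 / 122.40 × 0.85 ≈ 52.3 mL/min
CrCl ≈ 52 mL/min.
atorparin: ≥ 20 mL/min → 100% of 200 mg = 200 mg.
hespalukast: 45–79 mL/min → 60% of 400 mg = 240 mg.
Total = 200 + 240 = 440 mg.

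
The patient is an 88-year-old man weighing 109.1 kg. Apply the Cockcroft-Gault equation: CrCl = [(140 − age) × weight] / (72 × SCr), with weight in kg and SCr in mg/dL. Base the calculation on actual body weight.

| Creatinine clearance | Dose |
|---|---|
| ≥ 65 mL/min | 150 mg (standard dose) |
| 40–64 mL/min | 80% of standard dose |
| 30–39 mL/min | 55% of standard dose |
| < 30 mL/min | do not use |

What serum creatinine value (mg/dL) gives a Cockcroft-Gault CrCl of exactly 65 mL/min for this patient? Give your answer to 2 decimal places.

1.21 mg/dL

Standard dose requires CrCl ≥ 65 mL/min.
Set (140 − 88) × 109.1 / (72 × SCr) = 65
SCr = (140 − 88) × 109.1 / (72 × 65) = 1.212 mg/dL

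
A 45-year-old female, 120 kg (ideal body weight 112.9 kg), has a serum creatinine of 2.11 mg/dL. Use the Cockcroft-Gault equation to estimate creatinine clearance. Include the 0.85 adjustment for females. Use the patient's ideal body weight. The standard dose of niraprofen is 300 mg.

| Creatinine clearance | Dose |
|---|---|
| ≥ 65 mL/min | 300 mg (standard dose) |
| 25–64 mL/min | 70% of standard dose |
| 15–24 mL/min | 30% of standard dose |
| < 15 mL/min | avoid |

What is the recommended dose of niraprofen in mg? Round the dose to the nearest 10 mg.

CrCl = (140 − 45) × 112.9 / (72 × 2.11) × 0.85 = 10725.5 / 151.92 × 0.85 ≈ 60.0 mL/min
CrCl ≈ 60 mL/min → bracket 25–64 mL/min.
70% of 300 mg = 210 mg

210 mg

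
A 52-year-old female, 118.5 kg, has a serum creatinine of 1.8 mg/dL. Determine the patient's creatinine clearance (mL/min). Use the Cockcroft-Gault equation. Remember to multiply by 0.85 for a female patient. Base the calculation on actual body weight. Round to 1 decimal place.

CrCl = (140 − 52) × 118.5 / (72 × 1.8) × 0.85 = 10428.0 / 129.60 × 0.85 ≈ 68.4 mL/min

68.4 mL/min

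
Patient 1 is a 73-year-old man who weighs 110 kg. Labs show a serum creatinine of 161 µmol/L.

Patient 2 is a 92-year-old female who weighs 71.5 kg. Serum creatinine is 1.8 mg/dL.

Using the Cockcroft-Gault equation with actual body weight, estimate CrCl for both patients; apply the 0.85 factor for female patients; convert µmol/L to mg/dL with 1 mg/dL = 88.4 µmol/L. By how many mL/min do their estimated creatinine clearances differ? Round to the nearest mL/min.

34 mL/min

Patient 1: SCr = 161 / 88.4 = 1.821 mg/dL
Patient 1: CrCl = (140 − 73) × 110 / (72 × 1.821) = 7370.0 / 131.11 ≈ 56.2 mL/min
Patient 2: CrCl = (140 − 92) × 71.5 / (72 × 1.8) × 0.85 = 3432.0 / 129.60 × 0.85 ≈ 22.5 mL/min
|56.2 − 22.5| = 33.7 mL/min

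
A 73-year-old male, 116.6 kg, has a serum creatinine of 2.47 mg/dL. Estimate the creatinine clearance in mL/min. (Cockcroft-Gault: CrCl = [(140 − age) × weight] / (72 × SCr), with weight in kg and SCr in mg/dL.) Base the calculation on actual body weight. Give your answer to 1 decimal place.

43.9 mL/min

CrCl = (140 − 73) × 116.6 / (72 × 2.47) = 7812.2 / 177.84 ≈ 43.9 mL/min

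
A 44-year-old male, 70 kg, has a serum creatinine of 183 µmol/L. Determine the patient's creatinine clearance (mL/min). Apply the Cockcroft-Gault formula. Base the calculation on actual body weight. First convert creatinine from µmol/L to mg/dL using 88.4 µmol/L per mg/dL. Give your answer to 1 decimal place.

45.1 mL/min

SCr = 183 / 88.4 = 2.07 mg/dL
CrCl = (140 − 44) × 70 / (72 × 2.07) = 6720.0 / 149.04 ≈ 45.1 mL/min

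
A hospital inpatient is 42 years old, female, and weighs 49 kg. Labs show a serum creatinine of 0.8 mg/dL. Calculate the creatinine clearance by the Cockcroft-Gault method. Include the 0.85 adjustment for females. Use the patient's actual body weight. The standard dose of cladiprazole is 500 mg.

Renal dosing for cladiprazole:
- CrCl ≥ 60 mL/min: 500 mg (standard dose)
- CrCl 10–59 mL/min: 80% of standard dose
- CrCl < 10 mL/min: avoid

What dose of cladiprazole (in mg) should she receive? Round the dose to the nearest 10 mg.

CrCl = (140 − 42) × 49 / (72 × 0.8) × 0.85 = 4802.0 / 57.60 × 0.85 ≈ 70.9 mL/min
CrCl ≈ 71 mL/min → bracket ≥ 60 mL/min.
100% of 500 mg = 500 mg

500 mg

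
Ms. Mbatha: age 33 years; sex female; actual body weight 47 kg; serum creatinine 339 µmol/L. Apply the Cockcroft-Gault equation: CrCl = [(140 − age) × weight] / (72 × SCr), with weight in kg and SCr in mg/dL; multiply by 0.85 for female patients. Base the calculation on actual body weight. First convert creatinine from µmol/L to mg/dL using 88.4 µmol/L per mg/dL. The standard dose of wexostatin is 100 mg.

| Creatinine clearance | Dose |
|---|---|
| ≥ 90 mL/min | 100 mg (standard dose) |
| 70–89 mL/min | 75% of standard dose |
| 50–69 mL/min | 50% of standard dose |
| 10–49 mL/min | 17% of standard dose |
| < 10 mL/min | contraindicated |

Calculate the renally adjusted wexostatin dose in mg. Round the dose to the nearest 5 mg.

SCr = 339 / 88.4 = 3.835 mg/dL
CrCl = (140 − 33) × 47 / (72 × 3.835) × 0.85 = 5029.0 / 276.12 × 0.85 ≈ 15.5 mL/min
CrCl ≈ 15 mL/min → bracket 10–49 mL/min.
17% of 100 mg = 17 mg → 15 mg

15 mg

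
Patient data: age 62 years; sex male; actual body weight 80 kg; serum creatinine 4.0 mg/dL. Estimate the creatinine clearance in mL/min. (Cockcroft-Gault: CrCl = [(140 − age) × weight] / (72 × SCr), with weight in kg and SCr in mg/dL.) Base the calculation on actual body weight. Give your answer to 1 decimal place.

CrCl = (140 − 62) × 80 / (72 × 4) = 6240.0 / 288.00 ≈ 21.7 mL/min

21.7 mL/min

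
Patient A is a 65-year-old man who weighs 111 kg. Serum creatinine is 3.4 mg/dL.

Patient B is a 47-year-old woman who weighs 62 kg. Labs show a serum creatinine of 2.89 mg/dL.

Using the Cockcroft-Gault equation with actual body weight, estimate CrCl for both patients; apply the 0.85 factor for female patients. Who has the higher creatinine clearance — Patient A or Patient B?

Patient A

Patient A: CrCl = (140 − 65) × 111 / (72 × 3.4) = 8325.0 / 244.80 ≈ 34.0 mL/min
Patient B: CrCl = (140 − 47) × 62 / (72 × 2.89) × 0.85 = 5766.0 / 208.08 × 0.85 ≈ 23.6 mL/min
34.0 vs 23.6 mL/min → Patient A is higher.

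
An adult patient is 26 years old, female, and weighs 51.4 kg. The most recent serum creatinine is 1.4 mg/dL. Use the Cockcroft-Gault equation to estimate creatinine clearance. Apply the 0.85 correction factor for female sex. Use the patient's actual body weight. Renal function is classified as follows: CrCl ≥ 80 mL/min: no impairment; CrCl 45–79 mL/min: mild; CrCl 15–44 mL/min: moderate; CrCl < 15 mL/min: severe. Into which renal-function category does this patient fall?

CrCl = (140 − 26) × 51.4 / (72 × 1.4) × 0.85 = 5859.6 / 100.80 × 0.85 ≈ 49.4 mL/min
49 mL/min falls in the 'mild' range.

mild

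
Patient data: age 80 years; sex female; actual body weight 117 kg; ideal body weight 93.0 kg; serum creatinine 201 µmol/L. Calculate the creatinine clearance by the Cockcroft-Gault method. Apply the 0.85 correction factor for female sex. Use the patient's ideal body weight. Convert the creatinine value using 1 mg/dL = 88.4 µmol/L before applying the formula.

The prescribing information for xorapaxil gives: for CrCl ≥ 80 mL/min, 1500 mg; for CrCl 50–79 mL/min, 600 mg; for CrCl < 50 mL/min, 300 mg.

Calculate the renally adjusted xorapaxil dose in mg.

SCr = 201 / 88.4 = 2.274 mg/dL
CrCl = (140 − 80) × 93 / (72 × 2.274) × 0.85 = 5580.0 / 163.73 × 0.85 ≈ 29.0 mL/min
CrCl ≈ 29 mL/min → bracket < 50 mL/min.
Dose for this bracket: 300 mg.

300 mg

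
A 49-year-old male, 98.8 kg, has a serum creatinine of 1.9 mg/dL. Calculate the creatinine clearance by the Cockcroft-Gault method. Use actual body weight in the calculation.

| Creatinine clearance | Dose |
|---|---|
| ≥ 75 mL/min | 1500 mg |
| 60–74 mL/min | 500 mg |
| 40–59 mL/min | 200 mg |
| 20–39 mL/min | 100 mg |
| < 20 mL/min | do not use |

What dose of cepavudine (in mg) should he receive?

500 mg

CrCl = (140 − 49) × 98.8 / (72 × 1.9) = 8990.8 / 136.80 ≈ 65.7 mL/min
CrCl ≈ 66 mL/min → bracket 60–74 mL/min.
Dose for this bracket: 500 mg.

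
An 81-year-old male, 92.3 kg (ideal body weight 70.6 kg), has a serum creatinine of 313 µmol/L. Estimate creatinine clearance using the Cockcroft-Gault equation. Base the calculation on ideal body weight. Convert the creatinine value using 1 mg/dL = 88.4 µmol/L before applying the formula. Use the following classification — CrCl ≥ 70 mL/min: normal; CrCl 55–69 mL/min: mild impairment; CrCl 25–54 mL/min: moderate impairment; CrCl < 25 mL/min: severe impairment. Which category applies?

severe impairment

SCr = 313 / 88.4 = 3.541 mg/dL
CrCl = (140 − 81) × 70.6 / (72 × 3.541) = 4165.4 / 254.95 ≈ 16.3 mL/min
16 mL/min falls in the 'severe impairment' range.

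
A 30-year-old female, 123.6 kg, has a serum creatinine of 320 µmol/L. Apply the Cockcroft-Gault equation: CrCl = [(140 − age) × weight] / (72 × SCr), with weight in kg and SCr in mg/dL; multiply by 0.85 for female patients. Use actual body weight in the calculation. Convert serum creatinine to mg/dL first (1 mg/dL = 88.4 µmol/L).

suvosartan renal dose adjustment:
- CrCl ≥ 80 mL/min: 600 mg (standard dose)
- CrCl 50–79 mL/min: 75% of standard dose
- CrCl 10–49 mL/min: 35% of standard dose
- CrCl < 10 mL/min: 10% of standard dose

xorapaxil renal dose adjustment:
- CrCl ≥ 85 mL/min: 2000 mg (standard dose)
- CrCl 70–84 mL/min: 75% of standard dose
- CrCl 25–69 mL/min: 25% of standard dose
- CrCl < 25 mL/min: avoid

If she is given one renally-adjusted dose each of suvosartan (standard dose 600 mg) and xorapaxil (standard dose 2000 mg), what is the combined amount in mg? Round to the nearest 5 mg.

SCr = 320 / 88.4 = 3.62 mg/dL
CrCl = (140 − 30) × 123.6 / (72 × 3.62) × 0.85 = 13596.0 / 260.64 × 0.85 ≈ 44.3 mL/min
CrCl ≈ 44 mL/min.
suvosartan: 10–49 mL/min → 35% of 600 mg = 210 mg.
xorapaxil: 25–69 mL/min → 25% of 2000 mg = 500 mg.
Total = 210 + 500 = 710 mg.

710 mg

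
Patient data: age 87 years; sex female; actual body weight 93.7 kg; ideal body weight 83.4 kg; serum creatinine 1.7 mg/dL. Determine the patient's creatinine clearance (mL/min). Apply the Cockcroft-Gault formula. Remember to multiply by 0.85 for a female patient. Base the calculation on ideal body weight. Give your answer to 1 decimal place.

CrCl = (140 − 87) × 83.4 / (72 × 1.7) × 0.85 = 4420.2 / 122.40 × 0.85 ≈ 30.7 mL/min

30.7 mL/min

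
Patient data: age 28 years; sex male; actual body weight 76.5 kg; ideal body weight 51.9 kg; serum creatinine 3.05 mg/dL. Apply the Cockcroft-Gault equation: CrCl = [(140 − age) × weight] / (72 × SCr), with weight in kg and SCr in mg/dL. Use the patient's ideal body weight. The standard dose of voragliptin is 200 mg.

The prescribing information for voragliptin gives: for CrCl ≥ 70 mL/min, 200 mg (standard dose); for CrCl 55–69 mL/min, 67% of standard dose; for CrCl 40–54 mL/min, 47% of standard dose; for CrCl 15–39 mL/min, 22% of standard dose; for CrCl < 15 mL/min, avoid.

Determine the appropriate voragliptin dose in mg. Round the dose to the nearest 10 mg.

CrCl = (140 − 28) × 51.9 / (72 × 3.05) = 5812.8 / 219.60 ≈ 26.5 mL/min
CrCl ≈ 26 mL/min → bracket 15–39 mL/min.
22% of 200 mg = 44 mg → 40 mg

40 mg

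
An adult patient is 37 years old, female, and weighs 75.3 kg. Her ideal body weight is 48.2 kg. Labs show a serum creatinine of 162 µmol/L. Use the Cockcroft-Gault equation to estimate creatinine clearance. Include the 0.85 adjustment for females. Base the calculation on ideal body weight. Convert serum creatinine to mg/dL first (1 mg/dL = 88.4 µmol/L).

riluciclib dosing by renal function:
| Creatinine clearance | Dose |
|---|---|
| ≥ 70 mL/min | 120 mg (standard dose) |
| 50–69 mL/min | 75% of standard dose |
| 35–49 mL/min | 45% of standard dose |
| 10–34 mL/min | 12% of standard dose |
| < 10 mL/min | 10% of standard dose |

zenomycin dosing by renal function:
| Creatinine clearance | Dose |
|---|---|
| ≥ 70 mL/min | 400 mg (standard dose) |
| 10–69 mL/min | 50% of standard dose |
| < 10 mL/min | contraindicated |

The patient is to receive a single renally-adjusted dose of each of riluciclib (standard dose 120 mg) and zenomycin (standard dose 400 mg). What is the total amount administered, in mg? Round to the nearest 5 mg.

SCr = 162 / 88.4 = 1.833 mg/dL
CrCl = (140 − 37) × 48.2 / (72 × 1.833) × 0.85 = 4964.6 / 131.98 × 0.85 ≈ 32.0 mL/min
CrCl ≈ 32 mL/min.
riluciclib: 10–34 mL/min → 12% of 120 mg = 14.4 mg.
zenomycin: 10–69 mL/min → 50% of 400 mg = 200 mg.
Total = 14.4 + 200 = 214.4 mg.

215 mg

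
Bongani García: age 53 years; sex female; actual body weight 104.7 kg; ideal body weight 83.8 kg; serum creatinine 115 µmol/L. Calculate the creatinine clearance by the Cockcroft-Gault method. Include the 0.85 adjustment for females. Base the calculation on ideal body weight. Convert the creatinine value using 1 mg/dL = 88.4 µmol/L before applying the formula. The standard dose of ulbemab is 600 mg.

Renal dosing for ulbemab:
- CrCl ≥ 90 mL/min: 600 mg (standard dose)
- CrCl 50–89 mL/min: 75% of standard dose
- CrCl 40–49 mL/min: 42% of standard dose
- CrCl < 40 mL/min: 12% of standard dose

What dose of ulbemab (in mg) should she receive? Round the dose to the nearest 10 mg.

SCr = 115 / 88.4 = 1.301 mg/dL
CrCl = (140 − 53) × 83.8 / (72 × 1.301) × 0.85 = 7290.6 / 93.67 × 0.85 ≈ 66.2 mL/min
CrCl ≈ 66 mL/min → bracket 50–89 mL/min.
75% of 600 mg = 450 mg

450 mg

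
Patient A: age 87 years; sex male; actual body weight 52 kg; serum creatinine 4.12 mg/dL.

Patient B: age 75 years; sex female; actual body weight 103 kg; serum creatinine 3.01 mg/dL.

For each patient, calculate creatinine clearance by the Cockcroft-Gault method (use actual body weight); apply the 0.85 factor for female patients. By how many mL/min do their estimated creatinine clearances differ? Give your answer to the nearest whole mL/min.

Patient A: CrCl = (140 − 87) × 52 / (72 × 4.12) = 2756.0 / 296.64 ≈ 9.3 mL/min
Patient B: CrCl = (140 − 75) × 103 / (72 × 3.01) × 0.85 = 6695.0 / 216.72 × 0.85 ≈ 26.3 mL/min
|9.3 − 26.3| = 17.0 mL/min

17 mL/min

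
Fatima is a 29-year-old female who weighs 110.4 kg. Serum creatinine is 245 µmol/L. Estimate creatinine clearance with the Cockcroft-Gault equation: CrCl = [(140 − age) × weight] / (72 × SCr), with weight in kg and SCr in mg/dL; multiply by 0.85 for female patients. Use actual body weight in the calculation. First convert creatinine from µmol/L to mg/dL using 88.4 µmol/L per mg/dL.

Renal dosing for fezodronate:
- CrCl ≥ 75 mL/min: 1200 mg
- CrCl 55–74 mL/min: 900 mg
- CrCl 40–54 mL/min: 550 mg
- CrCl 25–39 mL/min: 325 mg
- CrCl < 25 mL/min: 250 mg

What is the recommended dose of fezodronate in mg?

550 mg

SCr = 245 / 88.4 = 2.771 mg/dL
CrCl = (140 − 29) × 110.4 / (72 × 2.771) × 0.85 = 12254.4 / 199.51 × 0.85 ≈ 52.2 mL/min
CrCl ≈ 52 mL/min → bracket 40–54 mL/min.
Dose for this bracket: 550 mg.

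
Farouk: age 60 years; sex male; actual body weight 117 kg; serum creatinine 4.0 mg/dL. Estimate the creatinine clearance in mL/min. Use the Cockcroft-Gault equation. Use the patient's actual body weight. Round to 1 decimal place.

32.5 mL/min

CrCl = (140 − 60) × 117 / (72 × 4) = 9360.0 / 288.00 ≈ 32.5 mL/min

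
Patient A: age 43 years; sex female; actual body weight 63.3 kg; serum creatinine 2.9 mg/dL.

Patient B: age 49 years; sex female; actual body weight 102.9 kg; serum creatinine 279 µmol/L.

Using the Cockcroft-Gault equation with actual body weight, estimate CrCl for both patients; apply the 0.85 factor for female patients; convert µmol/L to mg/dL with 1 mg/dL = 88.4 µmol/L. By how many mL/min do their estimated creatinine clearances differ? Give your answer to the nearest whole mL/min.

10 mL/min

Patient A: CrCl = (140 − 43) × 63.3 / (72 × 2.9) × 0.85 = 6140.1 / 208.80 × 0.85 ≈ 25.0 mL/min
Patient B: SCr = 279 / 88.4 = 3.156 mg/dL
Patient B: CrCl = (140 − 49) × 102.9 / (72 × 3.156) × 0.85 = 9363.9 / 227.23 × 0.85 ≈ 35.0 mL/min
|25.0 − 35.0| = 10.0 mL/min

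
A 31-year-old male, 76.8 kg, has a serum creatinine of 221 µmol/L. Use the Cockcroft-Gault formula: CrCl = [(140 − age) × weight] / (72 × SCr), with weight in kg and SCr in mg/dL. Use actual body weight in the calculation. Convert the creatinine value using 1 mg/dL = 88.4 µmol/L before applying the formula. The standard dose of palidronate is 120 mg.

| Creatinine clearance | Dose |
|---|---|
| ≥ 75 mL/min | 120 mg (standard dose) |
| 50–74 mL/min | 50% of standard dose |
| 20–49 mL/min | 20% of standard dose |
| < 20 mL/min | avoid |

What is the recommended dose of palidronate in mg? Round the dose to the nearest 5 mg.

SCr = 221 / 88.4 = 2.5 mg/dL
CrCl = (140 − 31) × 76.8 / (72 × 2.5) = 8371.2 / 180.00 ≈ 46.5 mL/min
CrCl ≈ 47 mL/min → bracket 20–49 mL/min.
20% of 120 mg = 24 mg → 25 mg

25 mg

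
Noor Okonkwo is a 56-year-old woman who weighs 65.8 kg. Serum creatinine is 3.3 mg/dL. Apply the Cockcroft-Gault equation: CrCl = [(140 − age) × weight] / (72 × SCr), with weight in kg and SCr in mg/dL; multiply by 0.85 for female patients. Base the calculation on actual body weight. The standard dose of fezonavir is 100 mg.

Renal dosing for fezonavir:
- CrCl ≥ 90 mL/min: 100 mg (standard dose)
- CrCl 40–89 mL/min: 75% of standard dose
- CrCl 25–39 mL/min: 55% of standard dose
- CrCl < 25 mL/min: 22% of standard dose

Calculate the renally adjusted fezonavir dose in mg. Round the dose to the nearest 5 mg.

20 mg

CrCl = (140 − 56) × 65.8 / (72 × 3.3) × 0.85 = 5527.2 / 237.60 × 0.85 ≈ 19.8 mL/min
CrCl ≈ 20 mL/min → bracket < 25 mL/min.
22% of 100 mg = 22 mg → 20 mg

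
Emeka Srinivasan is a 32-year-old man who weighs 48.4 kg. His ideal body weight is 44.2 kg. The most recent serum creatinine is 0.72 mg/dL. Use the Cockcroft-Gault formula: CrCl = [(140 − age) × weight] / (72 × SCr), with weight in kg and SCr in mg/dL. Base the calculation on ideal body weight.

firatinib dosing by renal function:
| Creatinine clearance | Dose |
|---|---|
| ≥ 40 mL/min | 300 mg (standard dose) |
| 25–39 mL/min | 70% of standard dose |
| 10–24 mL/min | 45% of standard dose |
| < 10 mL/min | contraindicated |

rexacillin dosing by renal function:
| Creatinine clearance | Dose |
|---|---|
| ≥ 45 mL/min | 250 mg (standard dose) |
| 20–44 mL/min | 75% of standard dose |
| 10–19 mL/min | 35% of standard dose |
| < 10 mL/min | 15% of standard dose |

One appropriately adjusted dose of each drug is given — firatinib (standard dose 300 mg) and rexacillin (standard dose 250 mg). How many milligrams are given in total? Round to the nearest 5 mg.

CrCl = (140 − 32) × 44.2 / (72 × 0.72) = 4773.6 / 51.84 ≈ 92.1 mL/min
CrCl ≈ 92 mL/min.
firatinib: ≥ 40 mL/min → 100% of 300 mg = 300 mg.
rexacillin: ≥ 45 mL/min → 100% of 250 mg = 250 mg.
Total = 300 + 250 = 550 mg.

550 mg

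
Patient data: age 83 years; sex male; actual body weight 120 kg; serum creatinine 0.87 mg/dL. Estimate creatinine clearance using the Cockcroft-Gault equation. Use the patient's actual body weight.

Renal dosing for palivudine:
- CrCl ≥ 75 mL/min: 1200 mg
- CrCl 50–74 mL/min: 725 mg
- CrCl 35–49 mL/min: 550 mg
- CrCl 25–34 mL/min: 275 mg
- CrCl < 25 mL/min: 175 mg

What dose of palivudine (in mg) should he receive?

1200 mg

CrCl = (140 − 83) × 120 / (72 × 0.87) = 6840.0 / 62.64 ≈ 109.2 mL/min
CrCl ≈ 109 mL/min → bracket ≥ 75 mL/min.
Dose for this bracket: 1200 mg.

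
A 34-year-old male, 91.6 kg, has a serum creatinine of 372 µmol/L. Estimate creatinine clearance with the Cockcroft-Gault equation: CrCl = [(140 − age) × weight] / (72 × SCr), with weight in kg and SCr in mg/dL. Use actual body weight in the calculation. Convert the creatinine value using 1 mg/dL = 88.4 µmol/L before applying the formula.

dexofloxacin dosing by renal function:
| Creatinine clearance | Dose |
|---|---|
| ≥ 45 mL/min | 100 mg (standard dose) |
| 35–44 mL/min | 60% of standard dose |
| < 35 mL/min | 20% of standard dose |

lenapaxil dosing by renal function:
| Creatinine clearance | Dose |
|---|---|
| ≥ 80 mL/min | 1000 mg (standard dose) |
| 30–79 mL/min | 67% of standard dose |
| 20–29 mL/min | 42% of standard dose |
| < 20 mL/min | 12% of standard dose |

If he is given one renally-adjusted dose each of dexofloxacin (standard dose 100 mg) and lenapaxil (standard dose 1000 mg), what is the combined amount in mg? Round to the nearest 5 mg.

690 mg

SCr = 372 / 88.4 = 4.208 mg/dL
CrCl = (140 − 34) × 91.6 / (72 × 4.208) = 9709.6 / 302.98 ≈ 32.0 mL/min
CrCl ≈ 32 mL/min.
dexofloxacin: < 35 mL/min → 20% of 100 mg = 20 mg.
lenapaxil: 30–79 mL/min → 67% of 1000 mg = 670 mg.
Total = 20 + 670 = 690 mg.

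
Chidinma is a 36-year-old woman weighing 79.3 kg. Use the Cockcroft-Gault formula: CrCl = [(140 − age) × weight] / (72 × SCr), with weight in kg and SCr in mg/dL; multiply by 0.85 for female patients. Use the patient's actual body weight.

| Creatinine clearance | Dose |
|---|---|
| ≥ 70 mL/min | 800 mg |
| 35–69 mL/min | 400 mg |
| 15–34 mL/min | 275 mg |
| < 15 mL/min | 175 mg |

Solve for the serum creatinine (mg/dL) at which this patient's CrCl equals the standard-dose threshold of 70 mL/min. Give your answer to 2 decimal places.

1.39 mg/dL

Standard dose requires CrCl ≥ 70 mL/min.
Set (140 − 36) × 79.3 × 0.85 / (72 × SCr) = 70
SCr = (140 − 36) × 79.3 × 0.85 / (72 × 70) = 1.391 mg/dL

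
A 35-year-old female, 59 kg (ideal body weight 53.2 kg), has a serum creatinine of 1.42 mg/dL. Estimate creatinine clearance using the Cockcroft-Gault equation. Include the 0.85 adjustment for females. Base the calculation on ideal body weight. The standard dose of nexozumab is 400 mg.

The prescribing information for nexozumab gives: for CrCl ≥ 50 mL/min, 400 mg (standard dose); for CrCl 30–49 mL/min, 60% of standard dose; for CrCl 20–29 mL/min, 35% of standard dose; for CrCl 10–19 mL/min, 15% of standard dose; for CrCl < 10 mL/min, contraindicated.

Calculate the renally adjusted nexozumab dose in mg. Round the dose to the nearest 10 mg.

240 mg

CrCl = (140 − 35) × 53.2 / (72 × 1.42) × 0.85 = 5586.0 / 102.24 × 0.85 ≈ 46.4 mL/min
CrCl ≈ 46 mL/min → bracket 30–49 mL/min.
60% of 400 mg = 240 mg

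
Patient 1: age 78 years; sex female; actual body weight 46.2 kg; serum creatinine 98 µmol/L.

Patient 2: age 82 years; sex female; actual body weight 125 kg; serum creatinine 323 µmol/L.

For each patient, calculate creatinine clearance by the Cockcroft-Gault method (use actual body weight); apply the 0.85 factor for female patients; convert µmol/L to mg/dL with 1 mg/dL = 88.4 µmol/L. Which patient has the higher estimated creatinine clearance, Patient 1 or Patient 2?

Patient 1

Patient 1: SCr = 98 / 88.4 = 1.109 mg/dL
Patient 1: CrCl = (140 − 78) × 46.2 / (72 × 1.109) × 0.85 = 2864.4 / 79.85 × 0.85 ≈ 30.5 mL/min
Patient 2: SCr = 323 / 88.4 = 3.654 mg/dL
Patient 2: CrCl = (140 − 82) × 125 / (72 × 3.654) × 0.85 = 7250.0 / 263.09 × 0.85 ≈ 23.4 mL/min
30.5 vs 23.4 mL/min → Patient 1 is higher.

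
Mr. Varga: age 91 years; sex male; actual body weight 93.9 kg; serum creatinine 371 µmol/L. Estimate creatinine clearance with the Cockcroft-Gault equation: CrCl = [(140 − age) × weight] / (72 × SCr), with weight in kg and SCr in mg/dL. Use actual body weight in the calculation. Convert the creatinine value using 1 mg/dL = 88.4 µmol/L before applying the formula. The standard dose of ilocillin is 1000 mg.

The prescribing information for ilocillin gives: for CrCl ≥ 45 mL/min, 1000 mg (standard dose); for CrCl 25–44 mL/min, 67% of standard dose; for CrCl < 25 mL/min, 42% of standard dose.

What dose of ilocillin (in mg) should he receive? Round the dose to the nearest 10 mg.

SCr = 371 / 88.4 = 4.197 mg/dL
CrCl = (140 − 91) × 93.9 / (72 × 4.197) = 4601.1 / 302.18 ≈ 15.2 mL/min
CrCl ≈ 15 mL/min → bracket < 25 mL/min.
42% of 1000 mg = 420 mg

420 mg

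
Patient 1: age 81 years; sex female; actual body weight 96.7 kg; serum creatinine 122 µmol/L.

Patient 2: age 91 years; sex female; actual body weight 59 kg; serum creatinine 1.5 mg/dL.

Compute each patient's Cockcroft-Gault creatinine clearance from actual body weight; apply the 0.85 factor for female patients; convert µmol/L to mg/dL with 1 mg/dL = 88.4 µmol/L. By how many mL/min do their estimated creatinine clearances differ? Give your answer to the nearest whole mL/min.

26 mL/min

Patient 1: SCr = 122 / 88.4 = 1.38 mg/dL
Patient 1: CrCl = (140 − 81) × 96.7 / (72 × 1.38) × 0.85 = 5705.3 / 99.36 × 0.85 ≈ 48.8 mL/min
Patient 2: CrCl = (140 − 91) × 59 / (72 × 1.5) × 0.85 = 2891.0 / 108.00 × 0.85 ≈ 22.8 mL/min
|48.8 − 22.8| = 26.0 mL/min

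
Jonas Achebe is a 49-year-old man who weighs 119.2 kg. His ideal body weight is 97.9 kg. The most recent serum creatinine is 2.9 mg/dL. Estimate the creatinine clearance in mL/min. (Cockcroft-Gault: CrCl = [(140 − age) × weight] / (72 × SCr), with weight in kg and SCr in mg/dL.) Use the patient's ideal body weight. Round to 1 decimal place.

CrCl = (140 − 49) × 97.9 / (72 × 2.9) = 8908.9 / 208.80 ≈ 42.7 mL/min

42.7 mL/min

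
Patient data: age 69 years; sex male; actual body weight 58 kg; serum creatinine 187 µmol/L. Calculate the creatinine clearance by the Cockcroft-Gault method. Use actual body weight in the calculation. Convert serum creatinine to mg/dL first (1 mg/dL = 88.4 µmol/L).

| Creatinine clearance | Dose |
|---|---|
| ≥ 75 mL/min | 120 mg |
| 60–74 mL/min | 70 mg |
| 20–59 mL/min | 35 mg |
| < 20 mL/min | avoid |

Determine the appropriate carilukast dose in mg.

SCr = 187 / 88.4 = 2.115 mg/dL
CrCl = (140 − 69) × 58 / (72 × 2.115) = 4118.0 / 152.28 ≈ 27.0 mL/min
CrCl ≈ 27 mL/min → bracket 20–59 mL/min.
Dose for this bracket: 35 mg.

35 mg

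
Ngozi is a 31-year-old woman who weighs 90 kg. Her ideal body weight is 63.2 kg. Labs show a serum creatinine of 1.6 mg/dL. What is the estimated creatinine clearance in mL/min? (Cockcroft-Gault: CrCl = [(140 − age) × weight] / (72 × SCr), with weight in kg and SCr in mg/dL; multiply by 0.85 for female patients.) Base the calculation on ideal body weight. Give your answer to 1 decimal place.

50.8 mL/min

CrCl = (140 − 31) × 63.2 / (72 × 1.6) × 0.85 = 6888.8 / 115.20 × 0.85 ≈ 50.8 mL/min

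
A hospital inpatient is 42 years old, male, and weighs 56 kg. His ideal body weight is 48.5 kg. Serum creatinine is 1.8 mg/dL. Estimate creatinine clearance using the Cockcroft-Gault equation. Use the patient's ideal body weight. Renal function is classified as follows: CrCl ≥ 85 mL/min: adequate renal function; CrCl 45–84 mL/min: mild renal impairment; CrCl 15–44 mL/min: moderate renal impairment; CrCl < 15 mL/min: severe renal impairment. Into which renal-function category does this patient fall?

CrCl = (140 − 42) × 48.5 / (72 × 1.8) = 4753.0 / 129.60 ≈ 36.7 mL/min
37 mL/min falls in the 'moderate renal impairment' range.

moderate renal impairment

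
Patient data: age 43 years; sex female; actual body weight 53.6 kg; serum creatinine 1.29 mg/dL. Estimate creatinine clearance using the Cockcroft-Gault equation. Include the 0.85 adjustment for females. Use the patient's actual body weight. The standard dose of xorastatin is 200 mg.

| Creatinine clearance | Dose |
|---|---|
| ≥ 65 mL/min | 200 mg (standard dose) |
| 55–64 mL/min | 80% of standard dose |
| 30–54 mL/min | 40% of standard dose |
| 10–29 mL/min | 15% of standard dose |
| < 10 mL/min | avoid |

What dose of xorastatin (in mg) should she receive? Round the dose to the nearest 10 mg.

CrCl = (140 − 43) × 53.6 / (72 × 1.29) × 0.85 = 5199.2 / 92.88 × 0.85 ≈ 47.6 mL/min
CrCl ≈ 48 mL/min → bracket 30–54 mL/min.
40% of 200 mg = 80 mg

80 mg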